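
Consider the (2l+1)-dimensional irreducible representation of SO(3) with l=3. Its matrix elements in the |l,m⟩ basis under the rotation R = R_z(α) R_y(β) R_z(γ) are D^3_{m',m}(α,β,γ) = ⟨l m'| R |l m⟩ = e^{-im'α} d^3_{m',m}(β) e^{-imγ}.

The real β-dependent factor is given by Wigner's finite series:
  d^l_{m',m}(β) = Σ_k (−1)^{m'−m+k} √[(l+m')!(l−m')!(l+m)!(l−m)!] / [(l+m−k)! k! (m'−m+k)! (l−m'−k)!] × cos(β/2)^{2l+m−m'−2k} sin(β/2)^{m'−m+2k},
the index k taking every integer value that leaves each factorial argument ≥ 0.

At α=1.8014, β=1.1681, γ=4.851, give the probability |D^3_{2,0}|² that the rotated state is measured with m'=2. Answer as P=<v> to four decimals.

P=0.2063

D^3_{2,0}(1.8014,1.1681,4.851) = e^{-i·2·1.8014}·d^3_{2,0}(1.1681)·e^{-i·0·4.851}. Compute d first:
Half-angle: c=0.834236, s=0.551407. N=√(120·1·6·6)=65.726707
k: max(0,(0)−(2))=0 … min(3+(0),3−(2))=1
  k=0: (−1)^2·65.7267/(12)·0.8342^4·0.5514^2 = +0.806606
  k=1: (−1)^3·65.7267/(12)·0.8342^2·0.5514^4 = -0.352394
d^3_{2,0}(1.1681) = +0.806606 -0.352394 = +0.454213
|D^3_{2,0}|² = |d^3_{2,0}(β)|² = (+0.454213)² = 0.206309 (the z-rotation phases have unit modulus)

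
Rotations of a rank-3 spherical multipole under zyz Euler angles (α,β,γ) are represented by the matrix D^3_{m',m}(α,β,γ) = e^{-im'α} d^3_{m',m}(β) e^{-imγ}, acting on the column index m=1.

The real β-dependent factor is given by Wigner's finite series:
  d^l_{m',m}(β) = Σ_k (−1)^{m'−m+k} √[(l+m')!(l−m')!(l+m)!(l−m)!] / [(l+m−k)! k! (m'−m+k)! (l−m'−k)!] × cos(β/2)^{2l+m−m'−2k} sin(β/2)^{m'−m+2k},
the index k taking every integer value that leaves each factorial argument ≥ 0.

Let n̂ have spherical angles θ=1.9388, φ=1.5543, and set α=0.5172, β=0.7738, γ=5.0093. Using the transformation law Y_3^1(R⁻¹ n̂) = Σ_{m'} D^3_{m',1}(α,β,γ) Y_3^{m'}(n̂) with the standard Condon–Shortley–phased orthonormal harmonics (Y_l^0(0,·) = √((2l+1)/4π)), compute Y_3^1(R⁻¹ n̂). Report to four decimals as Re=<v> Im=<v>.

Need the full column D^3_{m',1} for m'=−3..3 at α=0.5172, β=0.7738, γ=5.0093.
cos(β/2)=0.926083, sin(β/2)=0.377319
d^3_{-3,1}: single k=4 term ⇒ +0.067326;  D = -0.063990+0.020930i
d^3_{-2,1}: k∈[3..4] ⇒ +0.269841 -0.022397 = +0.247443;  D = -0.166389+0.183148i
d^3_{-1,1}: k∈[2..4] ⇒ +0.628304 -0.139068 +0.002886 = +0.492121;  D = -0.107534+0.480229i
d^3_{0,1}: k∈[1..3] ⇒ +0.890327 -0.443393 +0.024535 = +0.471469;  D = +0.137937+0.450840i
d^3_{1,1}: k∈[0..2] ⇒ +0.630812 -0.837738 +0.104301 = -0.102625;  D = -0.074620-0.070454i
d^3_{2,1}: k∈[0..1] ⇒ -0.812754 +0.269841 = -0.542913;  D = -0.527419-0.128781i
d^3_{3,1}: single k=0 term ⇒ +0.405568;  D = +0.390029-0.111190i
Y_3^{m'}(θ=1.9388,φ=1.5543) and Σ D·Y over m':
  (-0.0640+0.0209i)·(-0.0168+0.3385i)  (-0.1664+0.1831i)·(+0.3199+0.0106i)  (-0.1075+0.4802i)·(-0.0018+0.1064i)  (+0.1379+0.4508i)·(+0.3159+0.0000i)  (-0.0746-0.0705i)·(+0.0018+0.1064i)  (-0.5274-0.1288i)·(+0.3199-0.0106i)  (+0.3900-0.1112i)·(+0.0168+0.3385i)
Y_3^1(R⁻¹ n̂) = -0.187051+0.251414i

Re=-0.1871 Im=0.2514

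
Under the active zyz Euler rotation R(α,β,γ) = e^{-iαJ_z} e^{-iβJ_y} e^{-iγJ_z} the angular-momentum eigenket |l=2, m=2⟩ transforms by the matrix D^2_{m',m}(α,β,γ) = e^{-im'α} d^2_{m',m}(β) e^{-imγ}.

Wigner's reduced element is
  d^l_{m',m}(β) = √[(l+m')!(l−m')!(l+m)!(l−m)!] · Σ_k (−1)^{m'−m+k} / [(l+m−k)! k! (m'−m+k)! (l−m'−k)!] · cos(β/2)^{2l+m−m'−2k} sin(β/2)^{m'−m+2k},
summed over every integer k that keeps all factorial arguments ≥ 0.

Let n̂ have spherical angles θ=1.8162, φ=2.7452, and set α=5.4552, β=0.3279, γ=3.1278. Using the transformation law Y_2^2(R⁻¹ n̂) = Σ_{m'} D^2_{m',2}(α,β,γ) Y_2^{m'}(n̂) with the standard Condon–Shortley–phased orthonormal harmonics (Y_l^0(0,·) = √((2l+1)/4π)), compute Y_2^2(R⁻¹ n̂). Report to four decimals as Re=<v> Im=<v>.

Need the full column D^2_{m',2} for m'=−2..2 at α=5.4552, β=0.3279, γ=3.1278.
cos(β/2)=0.986590, sin(β/2)=0.163217
d^2_{-2,2}: single k=4 term ⇒ +0.000710;  D = -0.000041-0.000708i
d^2_{-1,2}: single k=3 term ⇒ +0.008579;  D = +0.005975-0.006157i
d^2_{0,2}: single k=2 term ⇒ +0.063515;  D = +0.063491+0.001752i
d^2_{1,2}: single k=1 term ⇒ +0.313476;  D = +0.205574+0.236657i
d^2_{2,2}: single k=0 term ⇒ +0.947430;  D = -0.106606+0.941414i
Y_2^{m'}(θ=1.8162,φ=2.7452) and Σ D·Y over m':
  (-0.0000-0.0007i)·(+0.2551+0.2589i)  (+0.0060-0.0062i)·(+0.1679+0.0703i)  (+0.0635+0.0018i)·(-0.2595+0.0000i)  (+0.2056+0.2367i)·(-0.1679+0.0703i)  (-0.1066+0.9414i)·(+0.2551-0.2589i)
Y_2^2(R⁻¹ n̂) = +0.150512+0.241209i

Re=0.1505 Im=0.2412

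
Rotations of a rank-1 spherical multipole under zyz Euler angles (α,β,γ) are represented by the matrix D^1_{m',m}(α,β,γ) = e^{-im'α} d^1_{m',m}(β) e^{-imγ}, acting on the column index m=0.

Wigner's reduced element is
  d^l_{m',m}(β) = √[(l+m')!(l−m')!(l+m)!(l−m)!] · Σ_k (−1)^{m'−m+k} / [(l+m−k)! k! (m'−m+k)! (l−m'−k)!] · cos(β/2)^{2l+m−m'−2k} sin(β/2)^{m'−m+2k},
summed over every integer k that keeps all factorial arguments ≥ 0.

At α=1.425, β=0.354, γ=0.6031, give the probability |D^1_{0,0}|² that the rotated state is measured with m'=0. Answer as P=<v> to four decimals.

P=0.8798

First d^1_{0,0}(β=0.354), then the phase factors e^{-i(0)α} and e^{-i(0)γ}:
With c≡cos(β/2)=0.984376 and s≡sin(β/2)=0.176077, N=[1·1·1·1]^{1/2}=1.000000
The bounds max(0,m−m')=0 and min(l+m,l−m')=1 give 2 terms
  k=0: (−1)^0·1.0000/(1)·0.9844^2·0.1761^0 = +0.968997
  k=1: (−1)^1·1.0000/(1)·0.9844^0·0.1761^2 = -0.031003
d^1_{0,0}(0.354) = +0.968997 -0.031003 = +0.937994
|D^1_{0,0}|² = |d^1_{0,0}(β)|² = (+0.937994)² = 0.879832 (the z-rotation phases have unit modulus)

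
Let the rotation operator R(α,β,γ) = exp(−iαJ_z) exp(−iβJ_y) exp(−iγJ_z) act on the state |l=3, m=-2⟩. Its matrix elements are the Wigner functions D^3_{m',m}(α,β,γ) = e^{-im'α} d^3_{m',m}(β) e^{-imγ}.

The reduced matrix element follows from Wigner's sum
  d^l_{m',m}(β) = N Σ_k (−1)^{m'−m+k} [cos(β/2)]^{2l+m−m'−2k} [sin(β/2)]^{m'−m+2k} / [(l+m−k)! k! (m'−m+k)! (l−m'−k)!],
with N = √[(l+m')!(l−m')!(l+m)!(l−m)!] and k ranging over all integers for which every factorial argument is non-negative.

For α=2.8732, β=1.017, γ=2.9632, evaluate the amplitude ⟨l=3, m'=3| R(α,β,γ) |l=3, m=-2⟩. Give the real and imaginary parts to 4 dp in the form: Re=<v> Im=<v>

Re=0.0527 Im=0.0254

Split into d^3_{3,-2}(β=1.017) × two z-phases.
Half-angle: c=0.873476, s=0.486868. N=√(720·1·1·120)=293.938769
Admissible k: 0..0 (factorial args all ≥0)
  k=0: (−1)^5·293.9388/(120)·0.8735^1·0.4869^5 = -0.058530
d^3_{3,-2}(1.017) = -0.058530
D = (-0.692983-0.720954i)·(-0.058530)·(+0.937024-0.349264i) = +0.052744+0.025374i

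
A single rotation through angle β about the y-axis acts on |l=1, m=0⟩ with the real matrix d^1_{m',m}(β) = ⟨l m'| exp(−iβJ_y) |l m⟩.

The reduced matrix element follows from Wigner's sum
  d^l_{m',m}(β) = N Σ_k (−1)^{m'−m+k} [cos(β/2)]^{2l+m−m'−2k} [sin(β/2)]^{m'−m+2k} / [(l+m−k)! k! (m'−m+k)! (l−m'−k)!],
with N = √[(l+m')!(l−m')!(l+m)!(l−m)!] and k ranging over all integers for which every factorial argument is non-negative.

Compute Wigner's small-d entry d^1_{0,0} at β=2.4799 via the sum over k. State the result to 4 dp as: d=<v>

d^1_{0,0}(β=2.4799) via Wigner's sum:
Half-angle: c=0.324844, s=0.945768. N=√(1·1·1·1)=1.000000
k: max(0,(0)−(0))=0 … min(1+(0),1−(0))=1
  k=0: (−1)^0·1.0000/(1)·0.3248^2·0.9458^0 = +0.105523
  k=1: (−1)^1·1.0000/(1)·0.3248^0·0.9458^2 = -0.894477
d^1_{0,0}(2.4799) = +0.105523 -0.894477 = -0.788953

d=-0.7890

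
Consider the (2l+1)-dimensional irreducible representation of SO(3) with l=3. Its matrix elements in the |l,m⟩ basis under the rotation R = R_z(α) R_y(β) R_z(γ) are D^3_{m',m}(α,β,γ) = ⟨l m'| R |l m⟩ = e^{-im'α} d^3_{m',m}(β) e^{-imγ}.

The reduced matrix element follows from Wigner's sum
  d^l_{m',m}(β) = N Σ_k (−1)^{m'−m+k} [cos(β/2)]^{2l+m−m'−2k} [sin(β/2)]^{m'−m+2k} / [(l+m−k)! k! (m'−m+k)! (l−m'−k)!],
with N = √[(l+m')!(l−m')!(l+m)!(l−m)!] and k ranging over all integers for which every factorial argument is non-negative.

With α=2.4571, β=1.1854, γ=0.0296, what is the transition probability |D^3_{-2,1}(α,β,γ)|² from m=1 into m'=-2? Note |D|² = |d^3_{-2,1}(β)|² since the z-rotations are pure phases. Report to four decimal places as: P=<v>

D^3_{-2,1}(2.4571,1.1854,0.0296) = e^{-i·-2·2.4571}·d^3_{-2,1}(1.1854)·e^{-i·1·0.0296}. Compute d first:
Half-angle: c=0.829435, s=0.558603. N=√(1·120·24·2)=75.894664
k: max(0,(1)−(-2))=3 … min(3+(1),3−(-2))=4
  k=3: (−1)^0·75.8947/(12)·0.8294^3·0.5586^3 = +0.629052
  k=4: (−1)^1·75.8947/(24)·0.8294^1·0.5586^5 = -0.142658
d^3_{-2,1}(1.1854) = +0.629052 -0.142658 = +0.486394
|D^3_{-2,1}|² = |d^3_{-2,1}(β)|² = (+0.486394)² = 0.236579 (the z-rotation phases have unit modulus)

P=0.2366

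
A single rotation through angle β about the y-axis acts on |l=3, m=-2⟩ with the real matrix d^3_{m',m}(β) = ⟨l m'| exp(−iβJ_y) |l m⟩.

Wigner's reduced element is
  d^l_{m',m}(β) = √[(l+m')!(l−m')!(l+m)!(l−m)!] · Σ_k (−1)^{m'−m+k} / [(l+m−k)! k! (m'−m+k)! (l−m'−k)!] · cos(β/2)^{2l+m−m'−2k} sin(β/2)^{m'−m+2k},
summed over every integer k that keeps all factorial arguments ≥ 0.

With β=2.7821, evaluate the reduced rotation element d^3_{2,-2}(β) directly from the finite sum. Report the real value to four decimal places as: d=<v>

d^3_{2,-2}(β=2.7821) via Wigner's sum:
Half-angle: c=0.178780, s=0.983889. N=√(120·1·1·120)=120.000000
Admissible k: 0..1 (factorial args all ≥0)
  k=0: (−1)^4·120.0000/(24)·0.1788^2·0.9839^4 = +0.149759
  k=1: (−1)^5·120.0000/(120)·0.1788^0·0.9839^6 = -0.907145
d^3_{2,-2}(2.7821) = +0.149759 -0.907145 = -0.757386

d=-0.7574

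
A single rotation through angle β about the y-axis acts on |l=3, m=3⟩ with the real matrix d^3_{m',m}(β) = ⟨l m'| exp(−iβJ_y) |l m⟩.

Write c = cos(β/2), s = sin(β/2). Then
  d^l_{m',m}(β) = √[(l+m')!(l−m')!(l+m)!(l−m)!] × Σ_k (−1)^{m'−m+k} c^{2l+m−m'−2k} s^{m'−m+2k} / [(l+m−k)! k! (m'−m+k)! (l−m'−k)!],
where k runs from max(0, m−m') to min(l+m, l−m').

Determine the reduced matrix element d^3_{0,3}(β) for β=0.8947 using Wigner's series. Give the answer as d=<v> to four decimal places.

d=0.2653

d^3_{0,3}(β=0.8947) via Wigner's sum:
With c≡cos(β/2)=0.901597 and s≡sin(β/2)=0.432578, N=[6·6·720·1]^{1/2}=160.996894
k∈{3} keeps every argument non-negative
  k=3: (−1)^0·160.9969/(36)·0.9016^3·0.4326^3 = +0.265304
d^3_{0,3}(0.8947) = +0.265304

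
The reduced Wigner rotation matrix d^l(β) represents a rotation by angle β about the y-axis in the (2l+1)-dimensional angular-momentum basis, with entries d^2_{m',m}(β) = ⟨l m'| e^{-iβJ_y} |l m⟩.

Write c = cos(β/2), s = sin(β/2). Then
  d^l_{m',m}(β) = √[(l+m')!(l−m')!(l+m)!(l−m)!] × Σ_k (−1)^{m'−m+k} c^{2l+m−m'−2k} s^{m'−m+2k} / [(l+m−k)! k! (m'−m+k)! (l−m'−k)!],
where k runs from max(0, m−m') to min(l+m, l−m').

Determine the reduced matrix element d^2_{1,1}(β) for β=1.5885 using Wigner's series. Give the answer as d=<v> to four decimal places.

d^2_{1,1}(β=1.5885) via Wigner's sum:
With c≡cos(β/2)=0.700820 and s≡sin(β/2)=0.713338, N=[6·1·6·1]^{1/2}=6.000000
k: max(0,(1)−(1))=0 … min(2+(1),2−(1))=1
  k=0: (−1)^0·6.0000/(6)·0.7008^4·0.7133^0 = +0.241227
  k=1: (−1)^1·6.0000/(2)·0.7008^2·0.7133^2 = -0.749765
d^2_{1,1}(1.5885) = +0.241227 -0.749765 = -0.508538

d=-0.5085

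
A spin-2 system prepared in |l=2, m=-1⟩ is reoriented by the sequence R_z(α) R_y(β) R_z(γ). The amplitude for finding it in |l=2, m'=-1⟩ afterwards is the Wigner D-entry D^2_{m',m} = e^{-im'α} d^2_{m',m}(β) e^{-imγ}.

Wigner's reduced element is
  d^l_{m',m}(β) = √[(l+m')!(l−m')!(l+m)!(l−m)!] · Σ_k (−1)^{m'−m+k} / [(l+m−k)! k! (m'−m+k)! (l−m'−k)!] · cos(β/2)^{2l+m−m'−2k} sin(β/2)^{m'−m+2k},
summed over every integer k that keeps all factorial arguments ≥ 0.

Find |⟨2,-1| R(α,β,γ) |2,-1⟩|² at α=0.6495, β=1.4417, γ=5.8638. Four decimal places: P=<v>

P=0.1756

D^2_{-1,-1}(0.6495,1.4417,5.8638) = e^{-i·-1·0.6495}·d^2_{-1,-1}(1.4417)·e^{-i·-1·5.8638}. Compute d first:
With c≡cos(β/2)=0.751245 and s≡sin(β/2)=0.660023, N=[1·6·1·6]^{1/2}=6.000000
k: max(0,(-1)−(-1))=0 … min(2+(-1),2−(-1))=1
  k=0: (−1)^0·6.0000/(6)·0.7512^4·0.6600^0 = +0.318512
  k=1: (−1)^1·6.0000/(2)·0.7512^2·0.6600^2 = -0.737570
d^2_{-1,-1}(1.4417) = +0.318512 -0.737570 = -0.419057
|D^2_{-1,-1}|² = |d^2_{-1,-1}(β)|² = (-0.419057)² = 0.175609 (the z-rotation phases have unit modulus)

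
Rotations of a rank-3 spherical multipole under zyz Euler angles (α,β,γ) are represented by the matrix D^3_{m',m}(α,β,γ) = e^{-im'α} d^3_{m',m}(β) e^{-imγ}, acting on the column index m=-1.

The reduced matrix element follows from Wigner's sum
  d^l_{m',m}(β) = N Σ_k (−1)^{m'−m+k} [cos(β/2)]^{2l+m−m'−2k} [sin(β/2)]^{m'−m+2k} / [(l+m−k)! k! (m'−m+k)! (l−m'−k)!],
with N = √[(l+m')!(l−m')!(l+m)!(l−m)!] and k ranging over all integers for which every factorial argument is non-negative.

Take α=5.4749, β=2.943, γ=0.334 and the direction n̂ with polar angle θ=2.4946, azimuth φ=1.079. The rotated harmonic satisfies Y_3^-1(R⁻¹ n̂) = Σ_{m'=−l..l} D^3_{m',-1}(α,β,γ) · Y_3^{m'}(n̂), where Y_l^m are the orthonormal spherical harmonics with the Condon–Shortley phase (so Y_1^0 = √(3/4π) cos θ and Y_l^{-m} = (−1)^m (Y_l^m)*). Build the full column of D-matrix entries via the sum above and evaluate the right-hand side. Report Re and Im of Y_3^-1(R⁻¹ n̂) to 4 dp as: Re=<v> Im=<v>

Re=0.2930 Im=-0.2465

Need the full column D^3_{m',-1} for m'=−3..3 at α=5.4749, β=2.943, γ=0.334.
cos(β/2)=0.099133, sin(β/2)=0.995074
d^3_{-3,-1}: single k=2 term ⇒ +0.000370;  D = -0.000184-0.000321i
d^3_{-2,-1}: k∈[1..2] ⇒ +0.000030 -0.006071 = -0.006041;  D = -0.001717+0.005792i
d^3_{-1,-1}: k∈[0..2] ⇒ +0.000001 -0.000765 +0.057811 = +0.057047;  D = +0.050750-0.026054i
d^3_{0,-1}: k∈[0..2] ⇒ -0.000033 +0.009976 -0.335033 = -0.325090;  D = -0.307125-0.106573i
d^3_{1,-1}: k∈[0..2] ⇒ +0.000574 -0.077082 +0.970807 = +0.894299;  D = +0.371596+0.813441i
d^3_{2,-1}: k∈[0..1] ⇒ -0.006071 +0.305842 = +0.299771;  D = -0.111128+0.278412i
d^3_{3,-1}: single k=0 term ⇒ +0.037317;  D = -0.034617+0.013936i
Y_3^{m'}(θ=2.4946,φ=1.079) and Σ D·Y over m':
  (-0.0002-0.0003i)·(-0.0910+0.0087i)  (-0.0017+0.0058i)·(+0.1642+0.2467i)  (+0.0508-0.0261i)·(+0.2008-0.3749i)  (-0.3071-0.1066i)·(-0.0546+0.0000i)  (+0.3716+0.8134i)·(-0.2008-0.3749i)  (-0.1111+0.2784i)·(+0.1642-0.2467i)  (-0.0346+0.0139i)·(+0.0910+0.0087i)
Y_3^-1(R⁻¹ n̂) = +0.292986-0.246492i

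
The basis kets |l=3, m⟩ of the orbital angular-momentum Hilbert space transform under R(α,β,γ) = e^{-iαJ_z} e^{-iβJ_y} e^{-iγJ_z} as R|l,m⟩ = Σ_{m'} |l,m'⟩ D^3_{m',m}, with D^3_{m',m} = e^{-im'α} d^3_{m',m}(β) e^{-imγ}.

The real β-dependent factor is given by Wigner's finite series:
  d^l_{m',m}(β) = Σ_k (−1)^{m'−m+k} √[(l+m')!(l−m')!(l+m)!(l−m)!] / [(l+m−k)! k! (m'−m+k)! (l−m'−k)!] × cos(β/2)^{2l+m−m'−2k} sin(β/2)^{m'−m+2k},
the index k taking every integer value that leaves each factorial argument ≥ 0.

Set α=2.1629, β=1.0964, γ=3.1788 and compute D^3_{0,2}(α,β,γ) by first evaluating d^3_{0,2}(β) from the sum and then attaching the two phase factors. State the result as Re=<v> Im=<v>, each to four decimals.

Re=0.4936 Im=-0.0368

Split into d^3_{0,2}(β=1.0964) × two z-phases.
c=cos(1.0964/2)=0.853464, s=sin(1.0964/2)=0.521152; N=√[6·6·120·1]=65.726707
The bounds max(0,m−m')=2 and min(l+m,l−m')=3 give 2 terms
  k=2: (−1)^0·65.7267/(12)·0.8535^4·0.5212^2 = +0.789278
  k=3: (−1)^1·65.7267/(12)·0.8535^2·0.5212^4 = -0.294299
d^3_{0,2}(1.0964) = +0.789278 -0.294299 = +0.494979
D = (+1.000000+0.000000i)·(+0.494979)·(+0.997233-0.074346i) = +0.493610-0.036800i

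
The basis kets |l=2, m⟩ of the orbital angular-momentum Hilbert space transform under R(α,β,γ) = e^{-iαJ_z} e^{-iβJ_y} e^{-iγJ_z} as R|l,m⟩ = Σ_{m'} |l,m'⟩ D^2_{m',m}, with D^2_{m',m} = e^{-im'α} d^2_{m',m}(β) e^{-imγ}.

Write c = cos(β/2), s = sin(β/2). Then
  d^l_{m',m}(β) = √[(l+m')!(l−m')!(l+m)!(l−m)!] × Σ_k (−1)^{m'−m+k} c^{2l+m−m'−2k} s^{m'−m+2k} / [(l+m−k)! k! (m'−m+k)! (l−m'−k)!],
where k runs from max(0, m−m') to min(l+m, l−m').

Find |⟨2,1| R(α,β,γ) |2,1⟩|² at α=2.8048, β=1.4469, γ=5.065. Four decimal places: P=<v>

P=0.1789

First d^2_{1,1}(β=1.4469), then the phase factors e^{-i(1)α} and e^{-i(1)γ}:
With c≡cos(β/2)=0.749526 and s≡sin(β/2)=0.661974, N=[6·1·6·1]^{1/2}=6.000000
Admissible k: 0..1 (factorial args all ≥0)
  k=0: (−1)^0·6.0000/(6)·0.7495^4·0.6620^0 = +0.315608
  k=1: (−1)^1·6.0000/(2)·0.7495^2·0.6620^2 = -0.738546
d^2_{1,1}(1.4469) = +0.315608 -0.738546 = -0.422938
|D^2_{1,1}|² = |d^2_{1,1}(β)|² = (-0.422938)² = 0.178877 (the z-rotation phases have unit modulus)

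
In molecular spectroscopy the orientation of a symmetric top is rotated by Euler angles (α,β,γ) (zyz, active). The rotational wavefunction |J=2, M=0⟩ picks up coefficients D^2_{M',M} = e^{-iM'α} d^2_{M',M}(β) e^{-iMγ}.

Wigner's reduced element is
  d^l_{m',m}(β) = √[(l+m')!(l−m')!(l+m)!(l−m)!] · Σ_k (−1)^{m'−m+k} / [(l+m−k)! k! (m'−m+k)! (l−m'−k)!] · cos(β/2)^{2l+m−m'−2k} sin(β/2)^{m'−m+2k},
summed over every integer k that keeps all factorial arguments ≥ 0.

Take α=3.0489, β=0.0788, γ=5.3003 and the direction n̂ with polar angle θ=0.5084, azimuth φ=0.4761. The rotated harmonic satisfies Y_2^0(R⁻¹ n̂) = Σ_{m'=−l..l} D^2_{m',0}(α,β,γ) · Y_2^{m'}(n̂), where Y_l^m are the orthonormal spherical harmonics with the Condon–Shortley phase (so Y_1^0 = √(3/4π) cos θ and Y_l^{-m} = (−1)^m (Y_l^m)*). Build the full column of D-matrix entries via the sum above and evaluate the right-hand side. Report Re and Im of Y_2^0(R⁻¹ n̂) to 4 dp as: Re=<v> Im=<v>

Need the full column D^2_{m',0} for m'=−2..2 at α=3.0489, β=0.0788, γ=5.3003.
cos(β/2)=0.999224, sin(β/2)=0.039390
d^2_{-2,0}: single k=2 term ⇒ +0.003795;  D = +0.003730-0.000699i
d^2_{-1,0}: k∈[1..2] ⇒ +0.096260 -0.000150 = +0.096111;  D = -0.095698+0.008896i
d^2_{0,0}: k∈[0..2] ⇒ +0.996899 -0.006197 +0.000002 = +0.990705;  D = +0.990705+0.000000i
d^2_{1,0}: k∈[0..1] ⇒ -0.096260 +0.000150 = -0.096111;  D = +0.095698+0.008896i
d^2_{2,0}: single k=0 term ⇒ +0.003795;  D = +0.003730+0.000699i
Y_2^{m'}(θ=0.5084,φ=0.4761) and Σ D·Y over m':
  (+0.0037-0.0007i)·(+0.0531-0.0746i)  (-0.0957+0.0089i)·(+0.2920-0.1506i)  (+0.9907+0.0000i)·(+0.4066+0.0000i)  (+0.0957+0.0089i)·(-0.2920-0.1506i)  (+0.0037+0.0007i)·(+0.0531+0.0746i)
Y_2^0(R⁻¹ n̂) = +0.349892-0.000000i

Re=0.3499 Im=0.0000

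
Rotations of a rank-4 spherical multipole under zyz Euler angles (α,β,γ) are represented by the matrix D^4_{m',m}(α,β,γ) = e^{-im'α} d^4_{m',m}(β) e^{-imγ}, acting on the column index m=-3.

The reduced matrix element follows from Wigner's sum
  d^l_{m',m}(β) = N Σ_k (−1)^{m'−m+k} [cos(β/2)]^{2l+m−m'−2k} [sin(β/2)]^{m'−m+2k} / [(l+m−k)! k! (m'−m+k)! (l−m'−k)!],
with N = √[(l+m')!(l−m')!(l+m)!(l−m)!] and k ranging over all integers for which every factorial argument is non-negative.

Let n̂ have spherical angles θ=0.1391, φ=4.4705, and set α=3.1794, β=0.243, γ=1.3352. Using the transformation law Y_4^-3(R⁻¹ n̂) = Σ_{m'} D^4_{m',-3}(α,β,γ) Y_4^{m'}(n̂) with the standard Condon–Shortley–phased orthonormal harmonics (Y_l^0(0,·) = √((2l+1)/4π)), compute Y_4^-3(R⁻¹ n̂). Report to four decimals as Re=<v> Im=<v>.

Need the full column D^4_{m',-3} for m'=−4..4 at α=3.1794, β=0.243, γ=1.3352.
cos(β/2)=0.992628, sin(β/2)=0.121201
d^4_{-4,-3}: single k=1 term ⇒ +0.325505;  D = -0.171677-0.276551i
d^4_{-3,-3}: k∈[0..1] ⇒ +0.942523 -0.098363 = +0.844160;  D = +0.472017+0.699862i
d^4_{-2,-3}: k∈[0..1] ⇒ -0.430603 +0.019259 = -0.411343;  D = +0.242731+0.332092i
d^4_{-1,-3}: k∈[0..1] ⇒ +0.111533 -0.002771 = +0.108762;  D = +0.067453+0.085319i
d^4_{0,-3}: k∈[0..1] ⇒ -0.020301 +0.000303 = -0.019998;  D = +0.012987+0.015208i
d^4_{1,-3}: k∈[0..1] ⇒ +0.002771 -0.000025 = +0.002747;  D = +0.001861+0.002020i
d^4_{2,-3}: k∈[0..1] ⇒ -0.000287 +0.000001 = -0.000286;  D = +0.000201+0.000203i
d^4_{3,-3}: k∈[0..1] ⇒ +0.000022 -0.000000 = +0.000022;  D = +0.000016+0.000015i
d^4_{4,-3}: single k=0 term ⇒ -0.000001;  D = +0.000001+0.000001i
Y_4^{m'}(θ=0.1391,φ=4.4705) and Σ D·Y over m':
  (-0.1717-0.2766i)·(+0.0001+0.0001i)  (+0.4720+0.6999i)·(+0.0022-0.0025i)  (+0.2427+0.3321i)·(-0.0334-0.0175i)  (+0.0675+0.0853i)·(-0.0601+0.2438i)  (+0.0130+0.0152i)·(+0.7663+0.0000i)  (+0.0019+0.0020i)·(+0.0601+0.2438i)  (+0.0002+0.0002i)·(-0.0334+0.0175i)  (+0.0000+0.0000i)·(-0.0022-0.0025i)  (+0.0000+0.0000i)·(+0.0001-0.0001i)
Y_4^-3(R⁻¹ n̂) = -0.014789+0.008510i

Re=-0.0148 Im=0.0085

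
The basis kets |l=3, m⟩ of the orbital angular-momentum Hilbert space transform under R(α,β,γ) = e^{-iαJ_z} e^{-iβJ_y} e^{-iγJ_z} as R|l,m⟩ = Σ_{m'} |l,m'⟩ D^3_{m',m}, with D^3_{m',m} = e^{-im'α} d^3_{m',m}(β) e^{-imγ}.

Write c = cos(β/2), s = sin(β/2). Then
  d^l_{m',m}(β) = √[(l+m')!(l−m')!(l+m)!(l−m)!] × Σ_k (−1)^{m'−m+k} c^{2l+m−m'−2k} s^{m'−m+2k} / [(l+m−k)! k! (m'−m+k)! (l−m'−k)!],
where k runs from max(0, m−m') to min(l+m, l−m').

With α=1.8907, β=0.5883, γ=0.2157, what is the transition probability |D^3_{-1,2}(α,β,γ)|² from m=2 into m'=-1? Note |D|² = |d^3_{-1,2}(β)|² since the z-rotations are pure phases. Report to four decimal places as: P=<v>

D^3_{-1,2}(1.8907,0.5883,0.2157) = e^{-i·-1·1.8907}·d^3_{-1,2}(0.5883)·e^{-i·2·0.2157}. Compute d first:
Half-angle: c=0.957049, s=0.289926. N=√(2·24·120·1)=75.894664
Admissible k: 3..4 (factorial args all ≥0)
  k=3: (−1)^0·75.8947/(12)·0.9570^3·0.2899^3 = +0.135113
  k=4: (−1)^1·75.8947/(24)·0.9570^1·0.2899^5 = -0.006200
d^3_{-1,2}(0.5883) = +0.135113 -0.006200 = +0.128913
|D^3_{-1,2}|² = |d^3_{-1,2}(β)|² = (+0.128913)² = 0.016619 (the z-rotation phases have unit modulus)

P=0.0166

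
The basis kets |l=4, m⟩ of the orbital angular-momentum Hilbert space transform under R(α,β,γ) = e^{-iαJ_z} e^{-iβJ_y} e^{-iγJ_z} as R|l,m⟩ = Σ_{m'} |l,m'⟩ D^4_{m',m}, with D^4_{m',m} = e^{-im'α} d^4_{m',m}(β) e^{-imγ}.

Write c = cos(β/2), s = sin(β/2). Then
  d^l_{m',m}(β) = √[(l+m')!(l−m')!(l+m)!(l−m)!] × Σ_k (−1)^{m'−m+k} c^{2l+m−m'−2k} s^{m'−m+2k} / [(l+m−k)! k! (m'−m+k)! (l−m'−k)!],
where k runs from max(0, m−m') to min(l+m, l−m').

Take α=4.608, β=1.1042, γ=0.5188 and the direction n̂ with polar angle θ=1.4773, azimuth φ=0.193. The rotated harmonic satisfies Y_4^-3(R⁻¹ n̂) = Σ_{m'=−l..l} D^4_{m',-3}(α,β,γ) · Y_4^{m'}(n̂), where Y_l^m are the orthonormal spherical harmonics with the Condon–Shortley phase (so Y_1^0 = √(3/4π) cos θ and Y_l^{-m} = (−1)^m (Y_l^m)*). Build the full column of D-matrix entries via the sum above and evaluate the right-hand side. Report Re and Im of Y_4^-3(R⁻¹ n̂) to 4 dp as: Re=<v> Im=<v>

Re=0.1977 Im=-0.1598

Need the full column D^4_{m',-3} for m'=−4..4 at α=4.608, β=1.1042, γ=0.5188.
cos(β/2)=0.851425, sin(β/2)=0.524476
d^4_{-4,-3}: single k=1 term ⇒ +0.481167;  D = +0.201438+0.436972i
d^4_{-3,-3}: k∈[0..1] ⇒ +0.276167 -0.733548 = -0.457381;  D = +0.433062-0.147156i
d^4_{-2,-3}: k∈[0..1] ⇒ -0.636524 +0.724595 = +0.088071;  D = -0.019492-0.085886i
d^4_{-1,-3}: k∈[0..1] ⇒ +0.831765 -0.526027 = +0.305737;  D = +0.303583-0.036232i
d^4_{0,-3}: k∈[0..1] ⇒ -0.763790 +0.289823 = -0.473967;  D = -0.006823-0.473918i
d^4_{1,-3}: k∈[0..1] ⇒ +0.526027 -0.119762 = +0.406265;  D = -0.404621-0.036512i
d^4_{2,-3}: k∈[0..1] ⇒ -0.274950 +0.034777 = -0.240173;  D = -0.046392+0.235650i
d^4_{3,-3}: k∈[0..1] ⇒ +0.105620 -0.005725 = +0.099895;  D = +0.095469+0.029404i
d^4_{4,-3}: single k=0 term ⇒ -0.026289;  D = +0.010314-0.024181i
Y_4^{m'}(θ=1.4773,φ=0.193) and Σ D·Y over m':
  (+0.2014+0.4370i)·(+0.3116-0.3033i)  (+0.4331-0.1472i)·(+0.0965-0.0631i)  (-0.0195-0.0859i)·(-0.2885+0.1172i)  (+0.3036-0.0362i)·(-0.1268+0.0248i)  (-0.0068-0.4739i)·(+0.2900+0.0000i)  (-0.4046-0.0365i)·(+0.1268+0.0248i)  (-0.0464+0.2357i)·(-0.2885-0.1172i)  (+0.0955+0.0294i)·(-0.0965-0.0631i)  (+0.0103-0.0242i)·(+0.3116+0.3033i)
Y_4^-3(R⁻¹ n̂) = +0.197715-0.159771i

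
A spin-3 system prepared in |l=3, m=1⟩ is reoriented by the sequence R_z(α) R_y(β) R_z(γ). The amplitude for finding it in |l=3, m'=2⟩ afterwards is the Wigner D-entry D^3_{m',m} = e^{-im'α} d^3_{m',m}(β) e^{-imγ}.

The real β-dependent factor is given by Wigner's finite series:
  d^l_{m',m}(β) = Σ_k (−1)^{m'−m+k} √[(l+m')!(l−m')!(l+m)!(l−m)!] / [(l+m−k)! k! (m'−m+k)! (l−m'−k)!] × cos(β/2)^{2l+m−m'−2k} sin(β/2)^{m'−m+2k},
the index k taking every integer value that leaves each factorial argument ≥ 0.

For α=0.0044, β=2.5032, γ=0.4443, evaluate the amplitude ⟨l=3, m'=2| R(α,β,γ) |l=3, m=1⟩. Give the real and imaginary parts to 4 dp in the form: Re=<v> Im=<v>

First d^3_{2,1}(β=2.5032), then the phase factors e^{-i(2)α} and e^{-i(1)γ}:
c=cos(2.5032/2)=0.313804, s=sin(2.5032/2)=0.949488; N=√[120·1·24·2]=75.894664
The bounds max(0,m−m')=0 and min(l+m,l−m')=1 give 2 terms
  k=0: (−1)^1·75.8947/(24)·0.3138^5·0.9495^1 = -0.009136
  k=1: (−1)^2·75.8947/(12)·0.3138^3·0.9495^3 = +0.167291
d^3_{2,1}(2.5032) = -0.009136 +0.167291 = +0.158154
Phases: e^{-i·(2)·0.0044}=+0.999961-0.008800i, e^{-i·(1)·0.4443}=+0.902912-0.429826i ⇒ D=+0.142196-0.069233i

Re=0.1422 Im=-0.0692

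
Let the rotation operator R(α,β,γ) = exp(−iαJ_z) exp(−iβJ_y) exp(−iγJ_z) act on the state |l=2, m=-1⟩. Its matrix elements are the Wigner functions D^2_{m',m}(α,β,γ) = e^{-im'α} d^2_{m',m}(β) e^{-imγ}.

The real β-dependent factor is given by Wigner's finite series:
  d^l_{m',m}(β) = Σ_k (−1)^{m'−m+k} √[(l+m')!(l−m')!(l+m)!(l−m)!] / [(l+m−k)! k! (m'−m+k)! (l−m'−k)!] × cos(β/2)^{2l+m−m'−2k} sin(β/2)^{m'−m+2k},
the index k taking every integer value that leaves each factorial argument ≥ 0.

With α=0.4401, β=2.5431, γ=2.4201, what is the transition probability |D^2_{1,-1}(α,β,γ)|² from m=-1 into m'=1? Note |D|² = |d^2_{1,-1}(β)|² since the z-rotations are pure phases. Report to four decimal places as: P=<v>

P=0.3548

First d^2_{1,-1}(β=2.5431), then the phase factors e^{-i(1)α} and e^{-i(-1)γ}:
Half-angle: c=0.294800, s=0.955559. N=√(6·1·1·6)=6.000000
k: max(0,(-1)−(1))=0 … min(2+(-1),2−(1))=1
  k=0: (−1)^2·6.0000/(2)·0.2948^2·0.9556^2 = +0.238063
  k=1: (−1)^3·6.0000/(6)·0.2948^0·0.9556^4 = -0.833739
d^2_{1,-1}(2.5431) = +0.238063 -0.833739 = -0.595676
|D^2_{1,-1}|² = |d^2_{1,-1}(β)|² = (-0.595676)² = 0.354830 (the z-rotation phases have unit modulus)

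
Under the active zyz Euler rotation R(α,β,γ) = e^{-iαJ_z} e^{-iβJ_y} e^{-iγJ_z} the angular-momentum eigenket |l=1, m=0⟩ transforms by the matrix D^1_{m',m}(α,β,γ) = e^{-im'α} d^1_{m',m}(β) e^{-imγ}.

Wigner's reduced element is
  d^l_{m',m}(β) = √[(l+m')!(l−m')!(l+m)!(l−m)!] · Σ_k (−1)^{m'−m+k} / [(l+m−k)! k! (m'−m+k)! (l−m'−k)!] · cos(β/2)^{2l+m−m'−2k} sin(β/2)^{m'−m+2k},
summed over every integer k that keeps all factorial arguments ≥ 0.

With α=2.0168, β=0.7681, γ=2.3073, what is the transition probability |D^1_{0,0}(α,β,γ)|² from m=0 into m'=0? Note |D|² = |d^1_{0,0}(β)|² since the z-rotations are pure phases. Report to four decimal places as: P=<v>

First d^1_{0,0}(β=0.7681), then the phase factors e^{-i(0)α} and e^{-i(0)γ}:
c=cos(0.7681/2)=0.927155, s=sin(0.7681/2)=0.374679; N=√[1·1·1·1]=1.000000
k: max(0,(0)−(0))=0 … min(1+(0),1−(0))=1
  k=0: (−1)^0·1.0000/(1)·0.9272^2·0.3747^0 = +0.859616
  k=1: (−1)^1·1.0000/(1)·0.9272^0·0.3747^2 = -0.140384
d^1_{0,0}(0.7681) = +0.859616 -0.140384 = +0.719232
|D^1_{0,0}|² = |d^1_{0,0}(β)|² = (+0.719232)² = 0.517295 (the z-rotation phases have unit modulus)

P=0.5173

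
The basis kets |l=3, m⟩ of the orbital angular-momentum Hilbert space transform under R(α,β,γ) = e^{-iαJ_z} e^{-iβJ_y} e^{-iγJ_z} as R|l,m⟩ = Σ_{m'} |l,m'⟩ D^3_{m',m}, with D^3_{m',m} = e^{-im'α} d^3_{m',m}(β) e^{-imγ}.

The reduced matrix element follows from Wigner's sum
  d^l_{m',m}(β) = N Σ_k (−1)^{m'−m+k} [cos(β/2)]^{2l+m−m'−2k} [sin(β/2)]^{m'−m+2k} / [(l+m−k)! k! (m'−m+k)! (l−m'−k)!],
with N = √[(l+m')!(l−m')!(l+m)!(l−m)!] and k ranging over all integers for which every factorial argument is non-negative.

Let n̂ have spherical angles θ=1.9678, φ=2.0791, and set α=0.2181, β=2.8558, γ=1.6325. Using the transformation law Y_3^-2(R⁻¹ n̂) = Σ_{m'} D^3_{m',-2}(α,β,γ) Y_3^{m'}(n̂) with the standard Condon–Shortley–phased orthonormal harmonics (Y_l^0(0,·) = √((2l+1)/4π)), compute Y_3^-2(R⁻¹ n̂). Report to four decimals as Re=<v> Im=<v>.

Re=0.1715 Im=0.2168

Need the full column D^3_{m',-2} for m'=−3..3 at α=0.2181, β=2.8558, γ=1.6325.
cos(β/2)=0.142411, sin(β/2)=0.989808
d^3_{-3,-2}: single k=1 term ⇒ +0.000142;  D = -0.000101-0.000100i
d^3_{-2,-2}: k∈[0..1] ⇒ +0.000008 -0.002015 = -0.002006;  D = +0.001700+0.001065i
d^3_{-1,-2}: k∈[0..1] ⇒ -0.000183 +0.017714 = +0.017530;  D = -0.016518-0.005871i
d^3_{0,-2}: k∈[0..1] ⇒ +0.002207 -0.106622 = -0.104415;  D = +0.103621+0.012853i
d^3_{1,-2}: k∈[0..1] ⇒ -0.017714 +0.427855 = +0.410141;  D = -0.408303+0.038779i
d^3_{2,-2}: k∈[0..1] ⇒ +0.097332 -0.940383 = -0.843051;  D = +0.802144-0.259421i
d^3_{3,-2}: single k=0 term ⇒ -0.331415;  D = +0.285797-0.167796i
Y_3^{m'}(θ=1.9678,φ=2.0791) and Σ D·Y over m':
  (-0.0001-0.0001i)·(+0.3269+0.0150i)  (+0.0017+0.0011i)·(+0.1769-0.2858i)  (-0.0165-0.0059i)·(+0.0366+0.0657i)  (+0.1036+0.0129i)·(+0.3250+0.0000i)  (-0.4083+0.0388i)·(-0.0366+0.0657i)  (+0.8021-0.2594i)·(+0.1769+0.2858i)  (+0.2858-0.1678i)·(-0.3269+0.0150i)
Y_3^-2(R⁻¹ n̂) = +0.171535+0.216781i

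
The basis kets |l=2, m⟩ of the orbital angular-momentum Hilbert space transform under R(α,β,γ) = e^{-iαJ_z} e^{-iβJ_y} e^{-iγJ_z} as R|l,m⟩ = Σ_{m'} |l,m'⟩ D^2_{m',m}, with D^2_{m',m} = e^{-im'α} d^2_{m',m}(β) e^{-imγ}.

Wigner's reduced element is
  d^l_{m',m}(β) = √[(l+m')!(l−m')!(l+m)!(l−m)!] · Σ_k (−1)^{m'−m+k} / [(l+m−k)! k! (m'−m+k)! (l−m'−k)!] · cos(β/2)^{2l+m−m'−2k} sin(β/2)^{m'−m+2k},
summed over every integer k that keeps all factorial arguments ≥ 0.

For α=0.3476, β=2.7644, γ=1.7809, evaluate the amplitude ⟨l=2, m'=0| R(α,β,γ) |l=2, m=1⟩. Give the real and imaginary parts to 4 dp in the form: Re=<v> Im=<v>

First d^2_{0,1}(β=2.7644), then the phase factors e^{-i(0)α} and e^{-i(1)γ}:
Half-angle: c=0.187480, s=0.982268. N=√(2·2·6·1)=4.898979
k: max(0,(1)−(0))=1 … min(2+(1),2−(0))=2
  k=1: (−1)^0·4.8990/(2)·0.1875^3·0.9823^1 = +0.015855
  k=2: (−1)^1·4.8990/(2)·0.1875^1·0.9823^3 = -0.435233
d^2_{0,1}(2.7644) = +0.015855 -0.435233 = -0.419378
Phases: e^{-i·(0)·0.3476}=+1.000000+0.000000i, e^{-i·(1)·1.7809}=-0.208561-0.978009i ⇒ D=+0.087466+0.410155i

Re=0.0875 Im=0.4102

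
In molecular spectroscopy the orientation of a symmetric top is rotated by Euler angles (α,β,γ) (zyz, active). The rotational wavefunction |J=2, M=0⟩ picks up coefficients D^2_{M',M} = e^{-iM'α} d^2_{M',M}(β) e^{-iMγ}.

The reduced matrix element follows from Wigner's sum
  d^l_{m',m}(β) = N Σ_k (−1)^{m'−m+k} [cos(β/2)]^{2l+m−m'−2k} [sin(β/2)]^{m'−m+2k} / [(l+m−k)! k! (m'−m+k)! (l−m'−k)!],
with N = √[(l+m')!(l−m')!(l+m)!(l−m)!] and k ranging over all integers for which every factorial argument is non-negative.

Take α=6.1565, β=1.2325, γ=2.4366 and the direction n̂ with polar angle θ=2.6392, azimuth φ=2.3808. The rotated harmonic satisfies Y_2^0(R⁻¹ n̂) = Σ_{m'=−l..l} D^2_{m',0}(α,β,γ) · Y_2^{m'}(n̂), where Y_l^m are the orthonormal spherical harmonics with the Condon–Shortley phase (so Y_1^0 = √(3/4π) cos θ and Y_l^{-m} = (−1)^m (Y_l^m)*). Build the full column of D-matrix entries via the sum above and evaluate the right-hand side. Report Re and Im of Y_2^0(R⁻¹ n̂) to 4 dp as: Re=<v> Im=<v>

Re=0.0928 Im=0.0000

Need the full column D^2_{m',0} for m'=−2..2 at α=6.1565, β=1.2325, γ=2.4366.
cos(β/2)=0.816052, sin(β/2)=0.577979
d^2_{-2,0}: single k=2 term ⇒ +0.544923;  D = +0.527525-0.136595i
d^2_{-1,0}: k∈[1..2] ⇒ +0.769379 -0.385949 = +0.383431;  D = +0.380358-0.048445i
d^2_{0,0}: k∈[0..2] ⇒ +0.443476 -0.889855 +0.111596 = -0.334783;  D = -0.334783+0.000000i
d^2_{1,0}: k∈[0..1] ⇒ -0.769379 +0.385949 = -0.383431;  D = -0.380358-0.048445i
d^2_{2,0}: single k=0 term ⇒ +0.544923;  D = +0.527525+0.136595i
Y_2^{m'}(θ=2.6392,φ=2.3808) and Σ D·Y over m':
  (+0.5275-0.1366i)·(+0.0044+0.0895i)  (+0.3804-0.0484i)·(+0.2361+0.2248i)  (-0.3348+0.0000i)·(+0.4114+0.0000i)  (-0.3804-0.0484i)·(-0.2361+0.2248i)  (+0.5275+0.1366i)·(+0.0044-0.0895i)
Y_2^0(R⁻¹ n̂) = +0.092776-0.000000i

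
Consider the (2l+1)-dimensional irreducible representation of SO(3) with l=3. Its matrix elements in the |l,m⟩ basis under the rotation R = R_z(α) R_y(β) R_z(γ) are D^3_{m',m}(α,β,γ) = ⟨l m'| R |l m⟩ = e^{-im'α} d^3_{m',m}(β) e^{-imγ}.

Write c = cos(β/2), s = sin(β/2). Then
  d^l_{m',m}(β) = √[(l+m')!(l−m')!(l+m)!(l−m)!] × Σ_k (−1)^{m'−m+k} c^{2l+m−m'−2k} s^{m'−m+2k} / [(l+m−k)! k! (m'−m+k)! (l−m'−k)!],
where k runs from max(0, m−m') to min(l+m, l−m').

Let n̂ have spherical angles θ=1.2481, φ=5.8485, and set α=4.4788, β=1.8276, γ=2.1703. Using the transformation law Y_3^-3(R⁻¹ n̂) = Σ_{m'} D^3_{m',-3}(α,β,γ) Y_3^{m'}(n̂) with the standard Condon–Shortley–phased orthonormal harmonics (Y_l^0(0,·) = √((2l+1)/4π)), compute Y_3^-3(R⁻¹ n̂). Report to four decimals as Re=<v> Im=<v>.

Re=0.3130 Im=0.2659

Need the full column D^3_{m',-3} for m'=−3..3 at α=4.4788, β=1.8276, γ=2.1703.
cos(β/2)=0.610741, sin(β/2)=0.791830
d^3_{-3,-3}: single k=0 term ⇒ +0.051897;  D = +0.023645+0.046198i
d^3_{-2,-3}: single k=0 term ⇒ -0.164814;  D = +0.160111-0.039091i
d^3_{-1,-3}: single k=0 term ⇒ +0.337862;  D = -0.001985-0.337856i
d^3_{0,-3}: single k=0 term ⇒ -0.505805;  D = -0.492747-0.114186i
d^3_{1,-3}: single k=0 term ⇒ +0.567922;  D = -0.252791+0.508559i
d^3_{2,-3}: single k=0 term ⇒ -0.465686;  D = +0.357704+0.298180i
d^3_{3,-3}: single k=0 term ⇒ +0.246486;  D = +0.197364-0.147658i
Y_3^{m'}(θ=1.2481,φ=5.8485) and Σ D·Y over m':
  (+0.0236+0.0462i)·(+0.0938+0.3433i)  (+0.1601-0.0391i)·(+0.1881+0.2227i)  (-0.0020-0.3379i)·(-0.1382-0.0642i)  (-0.4927-0.1142i)·(-0.2955+0.0000i)  (-0.2528+0.5086i)·(+0.1382-0.0642i)  (+0.3577+0.2982i)·(+0.1881-0.2227i)  (+0.1974-0.1477i)·(-0.0938+0.3433i)
Y_3^-3(R⁻¹ n̂) = +0.312955+0.265871i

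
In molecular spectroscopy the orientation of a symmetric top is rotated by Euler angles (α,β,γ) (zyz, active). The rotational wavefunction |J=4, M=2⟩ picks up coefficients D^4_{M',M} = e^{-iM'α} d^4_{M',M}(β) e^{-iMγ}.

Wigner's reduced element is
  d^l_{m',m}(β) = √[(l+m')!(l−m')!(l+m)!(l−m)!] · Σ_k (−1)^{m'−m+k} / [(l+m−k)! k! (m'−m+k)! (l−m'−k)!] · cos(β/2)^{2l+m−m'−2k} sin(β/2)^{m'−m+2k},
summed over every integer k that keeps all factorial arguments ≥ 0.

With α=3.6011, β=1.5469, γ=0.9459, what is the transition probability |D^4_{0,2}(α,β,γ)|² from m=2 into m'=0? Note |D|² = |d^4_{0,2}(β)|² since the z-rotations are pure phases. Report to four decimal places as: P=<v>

First d^4_{0,2}(β=1.5469), then the phase factors e^{-i(0)α} and e^{-i(2)γ}:
c=cos(1.5469/2)=0.715505, s=sin(1.5469/2)=0.698608; N=√[24·24·720·2]=910.735966
Admissible k: 2..4 (factorial args all ≥0)
  k=2: (−1)^0·910.7360/(96)·0.7155^6·0.6986^2 = +0.621246
  k=3: (−1)^1·910.7360/(36)·0.7155^4·0.6986^4 = -1.579334
  k=4: (−1)^2·910.7360/(96)·0.7155^2·0.6986^6 = +0.564608
d^4_{0,2}(1.5469) = +0.621246 -1.579334 +0.564608 = -0.393480
|D^4_{0,2}|² = |d^4_{0,2}(β)|² = (-0.393480)² = 0.154827 (the z-rotation phases have unit modulus)

P=0.1548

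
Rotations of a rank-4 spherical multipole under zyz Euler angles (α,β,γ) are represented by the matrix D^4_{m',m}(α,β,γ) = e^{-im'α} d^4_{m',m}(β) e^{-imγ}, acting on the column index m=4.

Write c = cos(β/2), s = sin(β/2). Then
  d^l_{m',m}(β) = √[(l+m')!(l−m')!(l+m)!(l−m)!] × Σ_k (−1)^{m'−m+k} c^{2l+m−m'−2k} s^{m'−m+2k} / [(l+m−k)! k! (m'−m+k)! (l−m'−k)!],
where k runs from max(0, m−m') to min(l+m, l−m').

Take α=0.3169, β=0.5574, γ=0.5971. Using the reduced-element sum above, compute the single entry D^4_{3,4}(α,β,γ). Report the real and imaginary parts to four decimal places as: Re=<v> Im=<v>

Re=-0.5793 Im=0.1159

D^4_{3,4}(0.3169,0.5574,0.5971) = e^{-i·3·0.3169}·d^4_{3,4}(0.5574)·e^{-i·4·0.5971}. Compute d first:
c=cos(0.5574/2)=0.961414, s=sin(0.5574/2)=0.275106; N=√[5040·1·40320·1]=14255.272709
The bounds max(0,m−m')=1 and min(l+m,l−m')=1 give 1 term
  k=1: (−1)^0·14255.2727/(5040)·0.9614^7·0.2751^1 = +0.590769
d^4_{3,4}(0.5574) = +0.590769
Phases: e^{-i·(3)·0.3169}=+0.581114-0.813822i, e^{-i·(4)·0.5971}=-0.729509-0.683971i ⇒ D=-0.579284+0.115924i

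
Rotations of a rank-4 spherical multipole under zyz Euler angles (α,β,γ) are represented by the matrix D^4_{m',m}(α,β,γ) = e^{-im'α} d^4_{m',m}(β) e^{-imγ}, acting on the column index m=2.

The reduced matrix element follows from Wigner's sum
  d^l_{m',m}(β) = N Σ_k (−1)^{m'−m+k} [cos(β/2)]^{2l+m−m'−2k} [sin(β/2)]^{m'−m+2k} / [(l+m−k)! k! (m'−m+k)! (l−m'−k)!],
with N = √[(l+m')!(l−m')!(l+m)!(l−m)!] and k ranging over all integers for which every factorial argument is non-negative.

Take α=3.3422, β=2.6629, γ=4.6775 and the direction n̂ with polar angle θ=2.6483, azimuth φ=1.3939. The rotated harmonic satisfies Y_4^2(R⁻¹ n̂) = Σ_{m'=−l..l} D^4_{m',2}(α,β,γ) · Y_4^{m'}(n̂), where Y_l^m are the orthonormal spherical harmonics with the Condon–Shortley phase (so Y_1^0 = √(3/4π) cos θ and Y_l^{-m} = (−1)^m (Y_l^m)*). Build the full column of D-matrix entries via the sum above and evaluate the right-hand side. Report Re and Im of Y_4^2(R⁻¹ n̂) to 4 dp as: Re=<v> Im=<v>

Re=-0.1264 Im=0.3956

Need the full column D^4_{m',2} for m'=−4..4 at α=3.3422, β=2.6629, γ=4.6775.
cos(β/2)=0.237068, sin(β/2)=0.971493
d^4_{-4,2}: single k=6 term ⇒ +0.250013;  D = -0.160793-0.191447i
d^4_{-3,2}: k∈[5..6] ⇒ +0.129420 -0.724460 = -0.595040;  D = -0.465814-0.370257i
d^4_{-2,2}: k∈[4..6] ⇒ +0.042203 -0.566975 +0.793447 = +0.268674;  D = -0.239420-0.121917i
d^4_{-1,2}: k∈[3..5] ⇒ +0.009709 -0.244580 +0.821461 = +0.586590;  D = +0.565278+0.156680i
d^4_{0,2}: k∈[2..4] ⇒ +0.001589 -0.071177 +0.448233 = +0.378646;  D = -0.377725-0.026400i
d^4_{1,2}: k∈[1..3] ⇒ +0.000173 -0.014564 +0.163054 = +0.148663;  D = +0.147392-0.019394i
d^4_{2,2}: k∈[0..2] ⇒ +0.000010 -0.002010 +0.042203 = +0.040202;  D = -0.038014+0.013082i
d^4_{3,2}: k∈[0..1] ⇒ -0.000153 +0.007707 = +0.007554;  D = +0.006510-0.003832i
d^4_{4,2}: single k=0 term ⇒ +0.000887;  D = -0.000659+0.000593i
Y_4^{m'}(θ=2.6483,φ=1.3939) and Σ D·Y over m':
  (-0.1608-0.1914i)·(+0.0169+0.0145i)  (-0.4658-0.3703i)·(+0.0592-0.1010i)  (-0.2394-0.1219i)·(-0.3117-0.1151i)  (+0.5653+0.1567i)·(-0.0844+0.4721i)  (-0.3777-0.0264i)·(+0.0836+0.0000i)  (+0.1474-0.0194i)·(+0.0844+0.4721i)  (-0.0380+0.0131i)·(-0.3117+0.1151i)  (+0.0065-0.0038i)·(-0.0592-0.1010i)  (-0.0007+0.0006i)·(+0.0169-0.0145i)
Y_4^2(R⁻¹ n̂) = -0.126420+0.395594i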